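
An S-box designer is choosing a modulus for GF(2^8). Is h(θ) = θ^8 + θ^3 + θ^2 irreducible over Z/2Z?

No

Check for roots in Z/2Z: h(0) = 0 → root; h(1) = 1.
h(0) = 0, so (θ) divides h(θ); h is reducible.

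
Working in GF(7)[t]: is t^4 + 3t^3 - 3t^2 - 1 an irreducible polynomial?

No

Write f(t) = t^4 + 3t^3 - 3t^2 - 1.
Check for roots in GF(7): f(0) = 6; f(1) = 0 → root; f(2) = 6; f(3) = 1; f(4) = 0 → root; f(5) = 0 → root; f(6) = 1.
f(1) = 0, so (t − 1) divides f(t); f is reducible.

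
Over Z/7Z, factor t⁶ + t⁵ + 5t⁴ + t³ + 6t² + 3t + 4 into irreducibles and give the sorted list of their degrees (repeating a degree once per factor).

1, 1, 1, 3

Write f(t) = t⁶ + t⁵ + 5t⁴ + t³ + 6t² + 3t + 4.
Linear factors from roots: (t + 6), (t + 2).
Complete factorization: f(t) = (t + 2)·(t + 6)^2·(t³ + t² + t + 2).
Factor degrees with multiplicity: 1 + 1 + 1 + 3 = 6.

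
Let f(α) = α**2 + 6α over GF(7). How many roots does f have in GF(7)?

2

Evaluate at each of the 7 elements of GF(7):
f(0) = 0 → root; f(1) = 0 → root; f(2) = 2; f(3) = 6; f(4) = 5; f(5) = 6; f(6) = 2.
Roots: {0, 1}.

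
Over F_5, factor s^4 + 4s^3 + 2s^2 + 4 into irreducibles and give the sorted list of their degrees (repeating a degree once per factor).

1, 3

Write f(s) = s^4 + 4s^3 + 2s^2 + 4.
Roots in F_5: f(0) = 4; f(1) = 1; f(2) = 0 → root; f(3) = 1; f(4) = 3.
Linear factors from roots: (s + 3).
Complete factorization: f(s) = (s + 3)·(s^3 + s^2 + 4s + 3).
Factor degrees with multiplicity: 1 + 3 = 4.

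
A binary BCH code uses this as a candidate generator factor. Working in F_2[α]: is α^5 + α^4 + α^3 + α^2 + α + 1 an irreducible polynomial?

Write f(α) = α^5 + α^4 + α^3 + α^2 + α + 1.
Check for roots in F_2: f(0) = 1; f(1) = 0 → root.
f(1) = 0, so (α − 1) divides f(α); f is reducible.

No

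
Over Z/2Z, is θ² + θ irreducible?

Write f(θ) = θ² + θ.
Check for roots in Z/2Z: f(0) = 0 → root; f(1) = 0 → root.
f(0) = 0, so (θ) divides f(θ); f is reducible.

No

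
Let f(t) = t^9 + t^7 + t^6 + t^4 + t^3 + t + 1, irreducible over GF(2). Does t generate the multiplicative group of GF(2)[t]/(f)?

Yes

|GF(2^9)^×| = 2^9 − 1 = 511. Prime factorization: 511 = 7·73.
f is primitive ⇔ t has order 511 in GF(2)[t]/(f), i.e. t^(511/q) ≠ 1 for each prime q | 511.
t^(73) mod f = t^6 + t^5 + t^4 + t^3 + t^2 + t + 1.
t^(7) mod f = t^7.
None equal 1, so t has full order 511; f is primitive.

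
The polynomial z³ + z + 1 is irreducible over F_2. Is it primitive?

Yes

Write f(z) = z³ + z + 1.
|GF(2^3)^×| = 2^3 − 1 = 7. Prime factorization: 7 = 7.
f is primitive ⇔ z has order 7 in GF(2)[z]/(f), i.e. z^(7/q) ≠ 1 for each prime q | 7.
z^(1) mod f = z.
None equal 1, so z has full order 7; f is primitive.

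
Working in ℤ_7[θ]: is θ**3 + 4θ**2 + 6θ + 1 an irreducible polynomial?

Write h(θ) = θ**3 + 4θ**2 + 6θ + 1.
Check for roots in ℤ_7: h(0) = 1; h(1) = 5; h(2) = 2; h(3) = 5; h(4) = 6; h(5) = 4; h(6) = 5.
No roots. A degree-3 polynomial over a field with no linear factor is irreducible.

Yes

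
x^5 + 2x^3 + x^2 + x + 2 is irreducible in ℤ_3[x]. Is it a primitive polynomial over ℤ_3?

Write f(x) = x^5 + 2x^3 + x^2 + x + 2.
|GF(3^5)^×| = 3^5 − 1 = 242. Prime factorization: 242 = 2·11^2.
f is primitive ⇔ x has order 242 in GF(3)[x]/(f), i.e. x^(242/q) ≠ 1 for each prime q | 242.
x^(121) mod f = 1
x^(22) mod f = 2x^3 + x^2.
Since x^(121) = 1, the order of x divides 121 < 242; not primitive.

No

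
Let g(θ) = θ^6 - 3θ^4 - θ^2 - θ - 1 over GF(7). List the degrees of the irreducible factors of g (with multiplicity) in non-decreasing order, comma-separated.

Complete factorization: g(θ) = (θ^2 + 3θ - 1)·(θ^4 - 3θ^3 - 3θ + 1).
Factor degrees with multiplicity: 2 + 4 = 6.

2, 4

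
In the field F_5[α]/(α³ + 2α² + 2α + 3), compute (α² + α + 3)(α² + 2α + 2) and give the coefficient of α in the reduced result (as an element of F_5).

Multiply in F_5[α]: (α² + α + 3)·(α² + 2α + 2) = α⁴ + 3α³ + 2α² + 3α + 1.
Reduce using α³ ≡ 3α² + 3α + 2 (mod α³ + 2α² + 2α + 3).
Reduced: 3α² + 3α + 3.

3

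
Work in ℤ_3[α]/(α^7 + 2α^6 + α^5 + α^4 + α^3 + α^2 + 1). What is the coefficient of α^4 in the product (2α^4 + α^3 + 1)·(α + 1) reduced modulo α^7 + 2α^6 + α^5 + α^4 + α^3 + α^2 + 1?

0

Multiply in ℤ_3[α]: (2α^4 + α^3 + 1)·(α + 1) = 2α^5 + α^3 + α + 1.
Reduced: 2α^5 + α^3 + α + 1.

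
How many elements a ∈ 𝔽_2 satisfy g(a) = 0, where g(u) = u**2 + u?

2

Evaluate at each of the 2 elements of 𝔽_2:
g(0) = 0 → root; g(1) = 0 → root.
Roots: {0, 1}.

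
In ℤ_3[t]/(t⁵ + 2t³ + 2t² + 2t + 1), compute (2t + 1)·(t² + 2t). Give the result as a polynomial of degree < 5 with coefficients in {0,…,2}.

Multiply in ℤ_3[t]: (2t + 1)·(t² + 2t) = 2t³ + 2t² + 2t.
Reduced: 2t³ + 2t² + 2t.

2t^3 + 2t^2 + 2t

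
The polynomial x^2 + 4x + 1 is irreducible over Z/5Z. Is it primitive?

No

Write f(x) = x^2 + 4x + 1.
|GF(5^2)^×| = 5^2 − 1 = 24. Prime factorization: 24 = 2^3·3.
f is primitive ⇔ x has order 24 in GF(5)[x]/(f), i.e. x^(24/q) ≠ 1 for each prime q | 24.
x^(12) mod f = 1
x^(8) mod f = x + 4.
Since x^(12) = 1, the order of x divides 12 < 24; not primitive.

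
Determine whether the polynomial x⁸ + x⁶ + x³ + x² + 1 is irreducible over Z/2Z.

Write h(x) = x⁸ + x⁶ + x³ + x² + 1.
Check for roots in Z/2Z: h(0) = 1; h(1) = 1.
No roots, so no linear factors.
Monic irreducibles of degree 2 over GF(2): x² + x + 1.
None of them divide h (all give nonzero remainder).
Monic irreducibles of degree 3 over GF(2): x³ + x + 1, x³ + x² + 1.
None of them divide h (all give nonzero remainder).
Monic irreducibles of degree 4 over GF(2): x⁴ + x + 1, x⁴ + x³ + 1, x⁴ + x³ + x² + x + 1.
None of them divide h (all give nonzero remainder).
No irreducible factor of degree ≤ 4 exists, so h is irreducible over GF(2).

Yes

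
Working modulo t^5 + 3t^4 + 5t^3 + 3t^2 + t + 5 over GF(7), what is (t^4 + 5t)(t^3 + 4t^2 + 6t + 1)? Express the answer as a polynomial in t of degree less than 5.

Multiply in GF(7)[t]: (t^4 + 5t)·(t^3 + 4t^2 + 6t + 1) = t^7 + 4t^6 + 6t^5 + 6t^4 + 6t^3 + 2t^2 + 5t.
Reduce using t^5 ≡ 4t^4 + 2t^3 + 4t^2 + 6t + 2 (mod t^5 + 3t^4 + 5t^3 + 3t^2 + t + 5).
Reduced: 4t^4 + 5t^3 + 2t^2 + 2t + 3.

4t^4 + 5t^3 + 2t^2 + 2t + 3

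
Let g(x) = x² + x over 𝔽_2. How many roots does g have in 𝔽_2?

2

Evaluate at each of the 2 elements of 𝔽_2:
g(0) = 0 → root; g(1) = 0 → root.
Roots: {0, 1}.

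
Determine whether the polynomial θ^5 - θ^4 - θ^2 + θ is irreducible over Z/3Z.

Write h(θ) = θ^5 - θ^4 - θ^2 + θ.
Check for roots in Z/3Z: h(0) = 0 → root; h(1) = 0 → root; h(2) = 2.
h(0) = 0, so (θ) divides h(θ); h is reducible.

No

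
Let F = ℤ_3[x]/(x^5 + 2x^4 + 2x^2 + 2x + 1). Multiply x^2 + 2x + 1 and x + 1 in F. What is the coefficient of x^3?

1

Multiply in ℤ_3[x]: (x^2 + 2x + 1)·(x + 1) = x^3 + 1.
Reduced: x^3 + 1.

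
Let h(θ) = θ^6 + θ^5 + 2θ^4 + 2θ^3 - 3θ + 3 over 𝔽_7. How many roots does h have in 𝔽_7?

0

Evaluate at each of the 7 elements of 𝔽_7:
h(0) = 3; h(1) = 6; h(2) = 1; h(3) = 6; h(4) = 4; h(5) = 1; h(6) = 6.
No element is a root.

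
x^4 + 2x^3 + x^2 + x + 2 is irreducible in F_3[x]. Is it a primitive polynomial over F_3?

Yes

Write f(x) = x^4 + 2x^3 + x^2 + x + 2.
|GF(3^4)^×| = 3^4 − 1 = 80. Prime factorization: 80 = 2^4·5.
f is primitive ⇔ x has order 80 in GF(3)[x]/(f), i.e. x^(80/q) ≠ 1 for each prime q | 80.
x^(40) mod f = 2.
x^(16) mod f = x^3 + 1.
None equal 1, so x has full order 80; f is primitive.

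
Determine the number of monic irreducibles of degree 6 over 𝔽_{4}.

By the necklace-counting formula, N_4(6) = (1/6) Σ_{d|6} μ(6/d)·4^d.
Divisors of 6: 1, 2, 3, 6; μ(6/d) for each: 1, -1, -1, 1.
Σ = 4^1 − 4^2 − 4^3 + 4^6 = 4020.
N = 4020/6 = 670.

670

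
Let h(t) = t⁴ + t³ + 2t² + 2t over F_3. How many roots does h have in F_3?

3

Evaluate at each of the 3 elements of F_3:
h(0) = 0 → root; h(1) = 0 → root; h(2) = 0 → root.
Roots: {0, 1, 2}.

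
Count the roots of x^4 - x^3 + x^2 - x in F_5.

4

Write f(x) = x^4 - x^3 + x^2 - x.
Evaluate at each of the 5 elements of F_5:
f(0) = 0 → root; f(1) = 0 → root; f(2) = 0 → root; f(3) = 0 → root; f(4) = 4.
Roots: {0, 1, 2, 3}.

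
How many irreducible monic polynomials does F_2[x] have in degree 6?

9

The number of monic irreducibles of degree 6 over GF(2) is (1/6)·Σ_{d∣6} μ(6/d) 2^d.
Divisors of 6: 1, 2, 3, 6; μ(6/d) for each: 1, -1, -1, 1.
Σ = 2^1 − 2^2 − 2^3 + 2^6 = 54.
N = 54/6 = 9.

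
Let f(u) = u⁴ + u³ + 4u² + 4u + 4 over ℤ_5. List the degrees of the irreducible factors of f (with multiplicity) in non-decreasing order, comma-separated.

Roots in ℤ_5: f(0) = 4; f(1) = 4; f(2) = 2; f(3) = 0 → root; f(4) = 4.
Linear factors from roots: (u + 2).
Complete factorization: f(u) = (u + 2)·(u³ + 4u² + u + 2).
Factor degrees with multiplicity: 1 + 3 = 4.

1, 3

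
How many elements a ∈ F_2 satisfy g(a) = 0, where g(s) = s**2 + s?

Evaluate at each of the 2 elements of F_2:
g(0) = 0 → root; g(1) = 0 → root.
Roots: {0, 1}.

2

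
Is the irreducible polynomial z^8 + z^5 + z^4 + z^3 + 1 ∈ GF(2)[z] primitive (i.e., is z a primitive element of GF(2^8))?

Write f(z) = z^8 + z^5 + z^4 + z^3 + 1.
|GF(2^8)^×| = 2^8 − 1 = 255. Prime factorization: 255 = 3·5·17.
f is primitive ⇔ z has order 255 in GF(2)[z]/(f), i.e. z^(255/q) ≠ 1 for each prime q | 255.
z^(85) mod f = 1
z^(51) mod f = 1
z^(15) mod f = z^6 + z^3 + z^2 + z.
Since z^(85) = 1, the order of z divides 85 < 255; not primitive.

No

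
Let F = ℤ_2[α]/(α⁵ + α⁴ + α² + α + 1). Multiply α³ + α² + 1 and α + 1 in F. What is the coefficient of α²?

Multiply in ℤ_2[α]: (α³ + α² + 1)·(α + 1) = α⁴ + α² + α + 1.
Reduced: α⁴ + α² + α + 1.

1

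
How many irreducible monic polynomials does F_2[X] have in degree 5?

6

The number of monic irreducibles of degree 5 over GF(2) is (1/5)·Σ_{d∣5} μ(5/d) 2^d.
Divisors of 5: 1, 5; μ(5/d) for each: -1, 1.
Σ = − 2^1 + 2^5 = 30.
N = 30/5 = 6.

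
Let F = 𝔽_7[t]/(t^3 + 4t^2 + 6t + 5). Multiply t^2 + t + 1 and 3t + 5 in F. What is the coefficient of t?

Multiply in 𝔽_7[t]: (t^2 + t + 1)·(3t + 5) = 3t^3 + t^2 + t + 5.
Reduce using t^3 ≡ 3t^2 + t + 2 (mod t^3 + 4t^2 + 6t + 5).
Reduced: 3t^2 + 4t + 4.

4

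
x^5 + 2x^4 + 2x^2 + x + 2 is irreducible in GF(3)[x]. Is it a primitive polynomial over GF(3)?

No

Write f(x) = x^5 + 2x^4 + 2x^2 + x + 2.
|GF(3^5)^×| = 3^5 − 1 = 242. Prime factorization: 242 = 2·11^2.
f is primitive ⇔ x has order 242 in GF(3)[x]/(f), i.e. x^(242/q) ≠ 1 for each prime q | 242.
x^(121) mod f = 1
x^(22) mod f = x^4 + 2x^3 + 2x^2 + x + 1.
Since x^(121) = 1, the order of x divides 121 < 242; not primitive.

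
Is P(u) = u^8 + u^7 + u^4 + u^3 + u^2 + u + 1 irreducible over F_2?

Yes

Check for roots in F_2: P(0) = 1; P(1) = 1.
No roots, so no linear factors.
Monic irreducibles of degree 2 over GF(2): u^2 + u + 1.
None of them divide P (all give nonzero remainder).
Monic irreducibles of degree 3 over GF(2): u^3 + u + 1, u^3 + u^2 + 1.
None of them divide P (all give nonzero remainder).
Monic irreducibles of degree 4 over GF(2): u^4 + u + 1, u^4 + u^3 + 1, u^4 + u^3 + u^2 + u + 1.
None of them divide P (all give nonzero remainder).
No irreducible factor of degree ≤ 4 exists, so P is irreducible over GF(2).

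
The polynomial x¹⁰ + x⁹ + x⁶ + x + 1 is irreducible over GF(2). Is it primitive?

Write f(x) = x¹⁰ + x⁹ + x⁶ + x + 1.
|GF(2^10)^×| = 2^10 − 1 = 1023. Prime factorization: 1023 = 3·11·31.
f is primitive ⇔ x has order 1023 in GF(2)[x]/(f), i.e. x^(1023/q) ≠ 1 for each prime q | 1023.
x^(341) mod f = x⁹ + x⁶ + x⁵ + x⁴ + x.
x^(93) mod f = x⁹ + x⁶ + x⁵ + x⁴ + x³.
x^(33) mod f = x⁹ + x⁸ + x⁴ + 1.
None equal 1, so x has full order 1023; f is primitive.

Yes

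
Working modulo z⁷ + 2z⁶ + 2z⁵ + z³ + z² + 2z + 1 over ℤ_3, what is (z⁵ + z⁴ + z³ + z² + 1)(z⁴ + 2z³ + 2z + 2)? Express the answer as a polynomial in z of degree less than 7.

2z^6 + z^5 + z^3

Multiply in ℤ_3[z]: (z⁵ + z⁴ + z³ + z² + 1)·(z⁴ + 2z³ + 2z + 2) = z⁹ + 2z⁶ + 2z⁴ + 2z² + 2z + 2.
Reduce using z⁷ ≡ z⁶ + z⁵ + 2z³ + 2z² + z + 2 (mod z⁷ + 2z⁶ + 2z⁵ + z³ + z² + 2z + 1).
Reduced: 2z⁶ + z⁵ + z³.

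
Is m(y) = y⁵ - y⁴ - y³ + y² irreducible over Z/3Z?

No

Check for roots in Z/3Z: m(0) = 0 → root; m(1) = 0 → root; m(2) = 0 → root.
m(0) = 0, so (y) divides m(y); m is reducible.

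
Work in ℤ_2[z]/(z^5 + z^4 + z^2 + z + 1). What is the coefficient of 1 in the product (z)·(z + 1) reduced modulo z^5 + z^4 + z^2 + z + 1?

Multiply in ℤ_2[z]: (z)·(z + 1) = z^2 + z.
Reduced: z^2 + z.

0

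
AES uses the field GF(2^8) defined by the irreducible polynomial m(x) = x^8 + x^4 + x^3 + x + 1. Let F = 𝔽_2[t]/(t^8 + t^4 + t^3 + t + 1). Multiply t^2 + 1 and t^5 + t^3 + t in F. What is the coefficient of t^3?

Multiply in 𝔽_2[t]: (t^2 + 1)·(t^5 + t^3 + t) = t^7 + t.
Reduced: t^7 + t.

0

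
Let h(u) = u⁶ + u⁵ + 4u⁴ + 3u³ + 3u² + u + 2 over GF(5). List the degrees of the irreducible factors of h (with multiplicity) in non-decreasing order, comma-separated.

1, 1, 1, 3

Roots in GF(5): h(0) = 2; h(1) = 0 → root; h(2) = 0 → root; h(3) = 4; h(4) = 0 → root.
Linear factors from roots: (u + 4), (u + 3), (u + 1).
Complete factorization: h(u) = (u + 1)·(u + 3)·(u + 4)·(u³ + 3u² + u + 1).
Factor degrees with multiplicity: 1 + 1 + 1 + 3 = 6.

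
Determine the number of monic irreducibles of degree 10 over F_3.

By the necklace-counting formula, N_3(10) = (1/10) Σ_{d|10} μ(10/d)·3^d.
Divisors of 10: 1, 2, 5, 10; μ(10/d) for each: 1, -1, -1, 1.
Σ = 3^1 − 3^2 − 3^5 + 3^10 = 58800.
N = 58800/10 = 5880.

5880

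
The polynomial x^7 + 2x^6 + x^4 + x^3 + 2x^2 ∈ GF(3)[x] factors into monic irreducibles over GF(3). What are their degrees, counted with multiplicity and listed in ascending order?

Write h(x) = x^7 + 2x^6 + x^4 + x^3 + 2x^2.
Roots in GF(3): h(0) = 0 → root; h(1) = 1; h(2) = 0 → root.
Linear factors from roots: (x), (x + 1).
Complete factorization: h(x) = (x + 1)·(x)^2·(x^4 + x^3 + 2x^2 + 2x + 2).
Factor degrees with multiplicity: 1 + 1 + 1 + 4 = 7.

1, 1, 1, 4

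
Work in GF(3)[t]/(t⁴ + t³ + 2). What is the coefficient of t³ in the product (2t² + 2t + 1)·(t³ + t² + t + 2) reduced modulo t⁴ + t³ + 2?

Multiply in GF(3)[t]: (2t² + 2t + 1)·(t³ + t² + t + 2) = 2t⁵ + t⁴ + 2t³ + t² + 2t + 2.
Reduce using t⁴ ≡ 2t³ + 1 (mod t⁴ + t³ + 2).
Reduced: t² + t + 1.

0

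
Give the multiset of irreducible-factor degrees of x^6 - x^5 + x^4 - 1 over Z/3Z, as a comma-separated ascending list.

1, 2, 3

Write h(x) = x^6 - x^5 + x^4 - 1.
Roots in Z/3Z: h(0) = 2; h(1) = 0 → root; h(2) = 2.
Linear factors from roots: (x - 1).
Complete factorization: h(x) = (x - 1)·(x^2 - x - 1)·(x^3 + x^2 - 1).
Factor degrees with multiplicity: 1 + 2 + 3 = 6.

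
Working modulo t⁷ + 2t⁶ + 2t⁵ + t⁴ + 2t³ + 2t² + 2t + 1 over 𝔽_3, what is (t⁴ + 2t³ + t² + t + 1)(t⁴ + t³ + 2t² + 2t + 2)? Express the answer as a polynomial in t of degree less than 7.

Multiply in 𝔽_3[t]: (t⁴ + 2t³ + t² + t + 1)·(t⁴ + t³ + 2t² + 2t + 2) = t⁸ + 2t⁶ + 2t⁵ + t⁴ + t + 2.
Reduce using t⁷ ≡ t⁶ + t⁵ + 2t⁴ + t³ + t² + t + 2 (mod t⁷ + 2t⁶ + 2t⁵ + t⁴ + 2t³ + 2t² + 2t + 1).
Reduced: t⁶ + 2t⁵ + t⁴ + 2t³ + 2t² + t + 1.

t^6 + 2t^5 + t^4 + 2t^3 + 2t^2 + t + 1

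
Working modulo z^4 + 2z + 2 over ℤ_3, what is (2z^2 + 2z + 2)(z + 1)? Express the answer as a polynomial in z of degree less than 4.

2z^3 + z^2 + z + 2

Multiply in ℤ_3[z]: (2z^2 + 2z + 2)·(z + 1) = 2z^3 + z^2 + z + 2.
Reduced: 2z^3 + z^2 + z + 2.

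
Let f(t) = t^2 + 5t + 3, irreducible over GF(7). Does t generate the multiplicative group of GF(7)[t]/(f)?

|GF(7^2)^×| = 7^2 − 1 = 48. Prime factorization: 48 = 2^4·3.
f is primitive ⇔ t has order 48 in GF(7)[t]/(f), i.e. t^(48/q) ≠ 1 for each prime q | 48.
t^(24) mod f = 6.
t^(16) mod f = 2.
None equal 1, so t has full order 48; f is primitive.

Yes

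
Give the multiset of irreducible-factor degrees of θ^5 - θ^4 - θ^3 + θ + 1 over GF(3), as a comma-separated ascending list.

Write h(θ) = θ^5 - θ^4 - θ^3 + θ + 1.
Roots in GF(3): h(0) = 1; h(1) = 1; h(2) = 2.
Complete factorization: h(θ) = (θ^2 + 1)·(θ^3 - θ^2 + θ + 1).
Factor degrees with multiplicity: 2 + 3 = 5.

2, 3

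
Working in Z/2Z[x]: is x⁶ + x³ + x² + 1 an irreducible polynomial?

Write f(x) = x⁶ + x³ + x² + 1.
Check for roots in Z/2Z: f(0) = 1; f(1) = 0 → root.
f(1) = 0, so (x − 1) divides f(x); f is reducible.

No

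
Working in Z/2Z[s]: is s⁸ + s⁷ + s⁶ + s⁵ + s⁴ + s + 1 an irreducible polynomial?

Write m(s) = s⁸ + s⁷ + s⁶ + s⁵ + s⁴ + s + 1.
Check for roots in Z/2Z: m(0) = 1; m(1) = 1.
No roots, so no linear factors.
Monic irreducibles of degree 2 over GF(2): s² + s + 1.
None of them divide m (all give nonzero remainder).
Monic irreducibles of degree 3 over GF(2): s³ + s + 1, s³ + s² + 1.
None of them divide m (all give nonzero remainder).
Monic irreducibles of degree 4 over GF(2): s⁴ + s + 1, s⁴ + s³ + 1, s⁴ + s³ + s² + s + 1.
None of them divide m (all give nonzero remainder).
No irreducible factor of degree ≤ 4 exists, so m is irreducible over GF(2).

Yes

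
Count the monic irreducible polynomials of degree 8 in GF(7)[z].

Gauss's count: N_{7}(8) = (1/8) Σ_{d|8} μ(8/d)·7^d.
Divisors of 8: 1, 2, 4, 8; μ(8/d) for each: 0, 0, -1, 1.
Σ = − 7^4 + 7^8 = 5762400.
N = 5762400/8 = 720300.

720300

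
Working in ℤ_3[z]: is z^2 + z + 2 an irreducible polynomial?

Write m(z) = z^2 + z + 2.
Check for roots in ℤ_3: m(0) = 2; m(1) = 1; m(2) = 2.
No roots. A degree-2 polynomial over a field with no linear factor is irreducible.

Yes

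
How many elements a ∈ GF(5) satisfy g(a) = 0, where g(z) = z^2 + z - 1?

1

Evaluate at each of the 5 elements of GF(5):
g(0) = 4; g(1) = 1; g(2) = 0 → root; g(3) = 1; g(4) = 4.
Roots: {2}.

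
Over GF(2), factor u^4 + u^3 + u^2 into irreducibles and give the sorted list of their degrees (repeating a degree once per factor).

1, 1, 2

Write g(u) = u^4 + u^3 + u^2.
Roots in GF(2): g(0) = 0 → root; g(1) = 1.
Linear factors from roots: (u).
Complete factorization: g(u) = (u)^2·(u^2 + u + 1).
Factor degrees with multiplicity: 1 + 1 + 2 = 4.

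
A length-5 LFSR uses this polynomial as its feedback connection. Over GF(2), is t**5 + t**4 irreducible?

No

Write P(t) = t**5 + t**4.
Check for roots in GF(2): P(0) = 0 → root; P(1) = 0 → root.
P(0) = 0, so (t) divides P(t); P is reducible.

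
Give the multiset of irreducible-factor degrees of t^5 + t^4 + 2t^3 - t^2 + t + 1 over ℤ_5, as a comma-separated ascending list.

1, 4

Write g(t) = t^5 + t^4 + 2t^3 - t^2 + t + 1.
Roots in ℤ_5: g(0) = 1; g(1) = 0 → root; g(2) = 3; g(3) = 3; g(4) = 2.
Linear factors from roots: (t - 1).
Complete factorization: g(t) = (t - 1)·(t^4 + 2t^3 - t^2 - 2t - 1).
Factor degrees with multiplicity: 1 + 4 = 5.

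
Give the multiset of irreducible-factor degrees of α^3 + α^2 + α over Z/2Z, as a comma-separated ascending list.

1, 2

Write f(α) = α^3 + α^2 + α.
Roots in Z/2Z: f(0) = 0 → root; f(1) = 1.
Linear factors from roots: (α).
Complete factorization: f(α) = (α)·(α^2 + α + 1).
Factor degrees with multiplicity: 1 + 2 = 3.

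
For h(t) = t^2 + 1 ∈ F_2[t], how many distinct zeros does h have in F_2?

Evaluate at each of the 2 elements of F_2:
h(0) = 1; h(1) = 0 → root.
Roots: {1}.

1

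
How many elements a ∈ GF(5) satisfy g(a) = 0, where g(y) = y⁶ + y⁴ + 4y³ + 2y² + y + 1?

3

Evaluate at each of the 5 elements of GF(5):
g(0) = 1; g(1) = 0 → root; g(2) = 3; g(3) = 0 → root; g(4) = 0 → root.
Roots: {1, 3, 4}.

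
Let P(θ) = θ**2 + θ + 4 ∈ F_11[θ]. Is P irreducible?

Yes

Check each element of F_11 for a root: P(0)=4, P(1)=6, P(2)=10, P(3)=5, P(4)=2, P(5)=1, P(6)=2, P(7)=5, P(8)=10, P(9)=6, P(10)=4.
No roots. A degree-2 polynomial over a field with no linear factor is irreducible.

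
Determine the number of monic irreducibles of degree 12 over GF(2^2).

x^(4^12) − x is the product of all monic irreducibles of degree dividing 12; Möbius inversion gives N = (1/12) Σ μ(12/d)·4^d.
Divisors of 12: 1, 2, 3, 4, 6, 12; μ(12/d) for each: 0, 1, 0, -1, -1, 1.
Σ = 4^2 − 4^4 − 4^6 + 4^12 = 16772880.
N = 16772880/12 = 1397740.

1397740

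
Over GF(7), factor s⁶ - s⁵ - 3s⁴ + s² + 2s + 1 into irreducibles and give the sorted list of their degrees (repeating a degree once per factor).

1, 1, 1, 3

Write g(s) = s⁶ - s⁵ - 3s⁴ + s² + 2s + 1.
Linear factors from roots: (s - 2), (s - 3), (s + 2).
Complete factorization: g(s) = (s + 2)·(s - 3)·(s - 2)·(s³ + 2s² + 3).
Factor degrees with multiplicity: 1 + 1 + 1 + 3 = 6.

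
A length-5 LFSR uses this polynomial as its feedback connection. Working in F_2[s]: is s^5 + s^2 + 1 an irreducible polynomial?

Yes

Write h(s) = s^5 + s^2 + 1.
Check for roots in F_2: h(0) = 1; h(1) = 1.
No roots, so no linear factors.
Monic irreducibles of degree 2 over GF(2): s^2 + s + 1.
None of them divide h (all give nonzero remainder).
No irreducible factor of degree ≤ 2 exists, so h is irreducible over GF(2).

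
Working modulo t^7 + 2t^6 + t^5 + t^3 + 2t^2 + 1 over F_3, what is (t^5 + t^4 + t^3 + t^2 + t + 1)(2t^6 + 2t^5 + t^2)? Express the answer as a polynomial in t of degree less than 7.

2t^6 + t^4 + 2

Multiply in F_3[t]: (t^5 + t^4 + t^3 + t^2 + t + 1)·(2t^6 + 2t^5 + t^2) = 2t^11 + t^10 + t^9 + t^8 + 2t^7 + 2t^6 + t^4 + t^3 + t^2.
Reduce using t^7 ≡ t^6 + 2t^5 + 2t^3 + t^2 + 2 (mod t^7 + 2t^6 + t^5 + t^3 + 2t^2 + 1).
Reduced: 2t^6 + t^4 + 2.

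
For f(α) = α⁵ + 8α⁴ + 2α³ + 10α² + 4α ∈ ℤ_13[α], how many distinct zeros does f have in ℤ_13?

Evaluate at each of the 13 elements of ℤ_13:
f(0) = 0 → root; f(1) = 12; f(2) = 3; f(3) = 7; f(4) = 9; f(5) = 0 → root; f(6) = 6; f(7) = 0 → root; f(8) = 9; f(9) = 0 → root; f(10) = 0 → root; f(11) = 8; f(12) = 11.
Roots: {0, 5, 7, 9, 10}.

5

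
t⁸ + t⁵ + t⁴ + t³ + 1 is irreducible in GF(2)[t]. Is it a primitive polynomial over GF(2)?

No

Write f(t) = t⁸ + t⁵ + t⁴ + t³ + 1.
|GF(2^8)^×| = 2^8 − 1 = 255. Prime factorization: 255 = 3·5·17.
f is primitive ⇔ t has order 255 in GF(2)[t]/(f), i.e. t^(255/q) ≠ 1 for each prime q | 255.
t^(85) mod f = 1
t^(51) mod f = 1
t^(15) mod f = t⁶ + t³ + t² + t.
Since t^(85) = 1, the order of t divides 85 < 255; not primitive.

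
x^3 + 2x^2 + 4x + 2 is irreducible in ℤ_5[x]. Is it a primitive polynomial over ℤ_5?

Yes

Write f(x) = x^3 + 2x^2 + 4x + 2.
|GF(5^3)^×| = 5^3 − 1 = 124. Prime factorization: 124 = 2^2·31.
f is primitive ⇔ x has order 124 in GF(5)[x]/(f), i.e. x^(124/q) ≠ 1 for each prime q | 124.
x^(62) mod f = 4.
x^(4) mod f = x + 4.
None equal 1, so x has full order 124; f is primitive.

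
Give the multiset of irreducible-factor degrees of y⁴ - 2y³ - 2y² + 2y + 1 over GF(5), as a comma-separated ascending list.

1, 1, 2

Write f(y) = y⁴ - 2y³ - 2y² + 2y + 1.
Roots in GF(5): f(0) = 1; f(1) = 0 → root; f(2) = 2; f(3) = 1; f(4) = 0 → root.
Linear factors from roots: (y - 1), (y + 1).
Complete factorization: f(y) = (y + 1)·(y - 1)·(y² - 2y - 1).
Factor degrees with multiplicity: 1 + 1 + 2 = 4.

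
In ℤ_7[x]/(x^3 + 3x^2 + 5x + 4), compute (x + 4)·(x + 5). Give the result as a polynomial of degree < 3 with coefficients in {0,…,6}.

x^2 + 2x + 6

Multiply in ℤ_7[x]: (x + 4)·(x + 5) = x^2 + 2x + 6.
Reduced: x^2 + 2x + 6.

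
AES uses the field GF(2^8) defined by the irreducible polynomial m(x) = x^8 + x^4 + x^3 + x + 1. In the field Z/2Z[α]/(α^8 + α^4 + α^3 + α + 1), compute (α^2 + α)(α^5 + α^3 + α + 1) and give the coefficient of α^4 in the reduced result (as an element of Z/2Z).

Multiply in Z/2Z[α]: (α^2 + α)·(α^5 + α^3 + α + 1) = α^7 + α^6 + α^5 + α^4 + α^3 + α.
Reduced: α^7 + α^6 + α^5 + α^4 + α^3 + α.

1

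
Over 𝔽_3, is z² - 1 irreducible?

No

Write h(z) = z² - 1.
Check for roots in 𝔽_3: h(0) = 2; h(1) = 0 → root; h(2) = 0 → root.
h(1) = 0, so (z − 1) divides h(z); h is reducible.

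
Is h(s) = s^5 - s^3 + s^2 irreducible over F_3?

No

Check for roots in F_3: h(0) = 0 → root; h(1) = 1; h(2) = 1.
h(0) = 0, so (s) divides h(s); h is reducible.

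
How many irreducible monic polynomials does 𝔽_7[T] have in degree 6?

By the necklace-counting formula, N_7(6) = (1/6) Σ_{d|6} μ(6/d)·7^d.
Divisors of 6: 1, 2, 3, 6; μ(6/d) for each: 1, -1, -1, 1.
Σ = 7^1 − 7^2 − 7^3 + 7^6 = 117264.
N = 117264/6 = 19544.

19544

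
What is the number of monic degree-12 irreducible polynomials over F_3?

Gauss's count: N_{3}(12) = (1/12) Σ_{d|12} μ(12/d)·3^d.
Divisors of 12: 1, 2, 3, 4, 6, 12; μ(12/d) for each: 0, 1, 0, -1, -1, 1.
Σ = 3^2 − 3^4 − 3^6 + 3^12 = 530640.
N = 530640/12 = 44220.

44220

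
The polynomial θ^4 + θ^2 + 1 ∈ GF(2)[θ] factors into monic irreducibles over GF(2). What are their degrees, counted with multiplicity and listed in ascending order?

Write f(θ) = θ^4 + θ^2 + 1.
Roots in GF(2): f(0) = 1; f(1) = 1.
Complete factorization: f(θ) = (θ^2 + θ + 1)^2.
Factor degrees with multiplicity: 2 + 2 = 4.

2, 2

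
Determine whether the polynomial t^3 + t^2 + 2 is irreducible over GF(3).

Yes

Write h(t) = t^3 + t^2 + 2.
Check for roots in GF(3): h(0) = 2; h(1) = 1; h(2) = 2.
No roots. A degree-3 polynomial over a field with no linear factor is irreducible.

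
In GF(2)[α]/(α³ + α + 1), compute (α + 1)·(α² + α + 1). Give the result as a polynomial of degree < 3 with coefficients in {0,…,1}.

α

Multiply in GF(2)[α]: (α + 1)·(α² + α + 1) = α³ + 1.
Reduce using α³ ≡ α + 1 (mod α³ + α + 1).
Reduced: α.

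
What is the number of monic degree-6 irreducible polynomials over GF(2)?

9

x^(2^6) − x is the product of all monic irreducibles of degree dividing 6; Möbius inversion gives N = (1/6) Σ μ(6/d)·2^d.
Divisors of 6: 1, 2, 3, 6; μ(6/d) for each: 1, -1, -1, 1.
Σ = 2^1 − 2^2 − 2^3 + 2^6 = 54.
N = 54/6 = 9.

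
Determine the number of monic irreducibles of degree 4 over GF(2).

The number of monic irreducibles of degree 4 over GF(2) is (1/4)·Σ_{d∣4} μ(4/d) 2^d.
Divisors of 4: 1, 2, 4; μ(4/d) for each: 0, -1, 1.
Σ = − 2^2 + 2^4 = 12.
N = 12/4 = 3.

3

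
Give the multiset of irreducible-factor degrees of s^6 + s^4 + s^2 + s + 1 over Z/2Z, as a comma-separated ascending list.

6

Write g(s) = s^6 + s^4 + s^2 + s + 1.
Roots in Z/2Z: g(0) = 1; g(1) = 1.
Complete factorization: g(s) = (s^6 + s^4 + s^2 + s + 1).
Factor degrees with multiplicity: 6 = 6.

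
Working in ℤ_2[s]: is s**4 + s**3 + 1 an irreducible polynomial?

Yes

Write g(s) = s**4 + s**3 + 1.
Check for roots in ℤ_2: g(0) = 1; g(1) = 1.
No roots, so no linear factors.
Monic irreducibles of degree 2 over GF(2): s**2 + s + 1.
None of them divide g (all give nonzero remainder).
No irreducible factor of degree ≤ 2 exists, so g is irreducible over GF(2).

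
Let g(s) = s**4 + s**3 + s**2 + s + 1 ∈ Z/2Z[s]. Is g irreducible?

Check for roots in Z/2Z: g(0) = 1; g(1) = 1.
No roots, so no linear factors.
Monic irreducibles of degree 2 over GF(2): s**2 + s + 1.
None of them divide g (all give nonzero remainder).
No irreducible factor of degree ≤ 2 exists, so g is irreducible over GF(2).

Yes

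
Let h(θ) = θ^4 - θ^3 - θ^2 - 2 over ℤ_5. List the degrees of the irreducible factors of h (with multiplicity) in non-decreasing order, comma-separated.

Roots in ℤ_5: h(0) = 3; h(1) = 2; h(2) = 2; h(3) = 3; h(4) = 4.
Complete factorization: h(θ) = (θ^2 + θ + 2)·(θ^2 - 2θ - 1).
Factor degrees with multiplicity: 2 + 2 = 4.

2, 2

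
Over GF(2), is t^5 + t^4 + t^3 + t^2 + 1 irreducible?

Write P(t) = t^5 + t^4 + t^3 + t^2 + 1.
Check for roots in GF(2): P(0) = 1; P(1) = 1.
No roots, so no linear factors.
Monic irreducibles of degree 2 over GF(2): t^2 + t + 1.
None of them divide P (all give nonzero remainder).
No irreducible factor of degree ≤ 2 exists, so P is irreducible over GF(2).

Yes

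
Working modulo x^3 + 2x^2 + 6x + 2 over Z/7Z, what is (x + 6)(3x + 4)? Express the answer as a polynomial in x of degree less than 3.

3x^2 + x + 3

Multiply in Z/7Z[x]: (x + 6)·(3x + 4) = 3x^2 + x + 3.
Reduced: 3x^2 + x + 3.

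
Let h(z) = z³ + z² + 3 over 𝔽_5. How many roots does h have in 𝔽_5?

Evaluate at each of the 5 elements of 𝔽_5:
h(0) = 3; h(1) = 0 → root; h(2) = 0 → root; h(3) = 4; h(4) = 3.
Roots: {1, 2}.

2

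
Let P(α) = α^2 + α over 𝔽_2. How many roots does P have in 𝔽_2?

Evaluate at each of the 2 elements of 𝔽_2:
P(0) = 0 → root; P(1) = 0 → root.
Roots: {0, 1}.

2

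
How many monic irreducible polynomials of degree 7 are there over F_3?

312

The number of monic irreducibles of degree 7 over GF(3) is (1/7)·Σ_{d∣7} μ(7/d) 3^d.
Divisors of 7: 1, 7; μ(7/d) for each: -1, 1.
Σ = − 3^1 + 3^7 = 2184.
N = 2184/7 = 312.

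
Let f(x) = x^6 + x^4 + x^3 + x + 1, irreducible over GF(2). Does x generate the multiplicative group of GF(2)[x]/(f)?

Yes

|GF(2^6)^×| = 2^6 − 1 = 63. Prime factorization: 63 = 3^2·7.
f is primitive ⇔ x has order 63 in GF(2)[x]/(f), i.e. x^(63/q) ≠ 1 for each prime q | 63.
x^(21) mod f = x^3 + x^2 + x.
x^(9) mod f = x^5 + x^4 + x^2 + 1.
None equal 1, so x has full order 63; f is primitive.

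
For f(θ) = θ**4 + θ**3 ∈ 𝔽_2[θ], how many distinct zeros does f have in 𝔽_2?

Evaluate at each of the 2 elements of 𝔽_2:
f(0) = 0 → root; f(1) = 0 → root.
Roots: {0, 1}.

2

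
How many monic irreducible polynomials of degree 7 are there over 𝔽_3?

312

By the necklace-counting formula, N_3(7) = (1/7) Σ_{d|7} μ(7/d)·3^d.
Divisors of 7: 1, 7; μ(7/d) for each: -1, 1.
Σ = − 3^1 + 3^7 = 2184.
N = 2184/7 = 312.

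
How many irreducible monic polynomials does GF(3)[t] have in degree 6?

By the necklace-counting formula, N_3(6) = (1/6) Σ_{d|6} μ(6/d)·3^d.
Divisors of 6: 1, 2, 3, 6; μ(6/d) for each: 1, -1, -1, 1.
Σ = 3^1 − 3^2 − 3^3 + 3^6 = 696.
N = 696/6 = 116.

116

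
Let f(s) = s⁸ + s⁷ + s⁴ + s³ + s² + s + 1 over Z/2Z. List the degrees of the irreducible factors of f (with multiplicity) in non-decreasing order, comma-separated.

8

Roots in Z/2Z: f(0) = 1; f(1) = 1.
Complete factorization: f(s) = (s⁸ + s⁷ + s⁴ + s³ + s² + s + 1).
Factor degrees with multiplicity: 8 = 8.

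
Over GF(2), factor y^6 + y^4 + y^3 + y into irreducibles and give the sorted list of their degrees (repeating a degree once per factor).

Write g(y) = y^6 + y^4 + y^3 + y.
Roots in GF(2): g(0) = 0 → root; g(1) = 0 → root.
Linear factors from roots: (y), (y + 1).
Complete factorization: g(y) = (y)·(y + 1)^3·(y^2 + y + 1).
Factor degrees with multiplicity: 1 + 1 + 1 + 1 + 2 = 6.

1, 1, 1, 1, 2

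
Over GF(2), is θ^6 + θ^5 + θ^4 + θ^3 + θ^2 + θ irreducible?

Write h(θ) = θ^6 + θ^5 + θ^4 + θ^3 + θ^2 + θ.
Check for roots in GF(2): h(0) = 0 → root; h(1) = 0 → root.
h(0) = 0, so (θ) divides h(θ); h is reducible.

No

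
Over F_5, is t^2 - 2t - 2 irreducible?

Write g(t) = t^2 - 2t - 2.
Check for roots in F_5: g(0) = 3; g(1) = 2; g(2) = 3; g(3) = 1; g(4) = 1.
No roots. A degree-2 polynomial over a field with no linear factor is irreducible.

Yes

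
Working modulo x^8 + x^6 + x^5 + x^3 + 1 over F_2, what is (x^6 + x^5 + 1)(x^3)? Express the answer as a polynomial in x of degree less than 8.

x^7 + x^5 + x^4 + x + 1

Multiply in F_2[x]: (x^6 + x^5 + 1)·(x^3) = x^9 + x^8 + x^3.
Reduce using x^8 ≡ x^6 + x^5 + x^3 + 1 (mod x^8 + x^6 + x^5 + x^3 + 1).
Reduced: x^7 + x^5 + x^4 + x + 1.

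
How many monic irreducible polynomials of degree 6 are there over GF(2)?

By the necklace-counting formula, N_2(6) = (1/6) Σ_{d|6} μ(6/d)·2^d.
Divisors of 6: 1, 2, 3, 6; μ(6/d) for each: 1, -1, -1, 1.
Σ = 2^1 − 2^2 − 2^3 + 2^6 = 54.
N = 54/6 = 9.

9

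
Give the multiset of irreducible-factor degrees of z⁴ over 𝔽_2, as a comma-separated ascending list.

1, 1, 1, 1

Write g(z) = z⁴.
Roots in 𝔽_2: g(0) = 0 → root; g(1) = 1.
Linear factors from roots: (z).
Complete factorization: g(z) = (z)^4.
Factor degrees with multiplicity: 1 + 1 + 1 + 1 = 4.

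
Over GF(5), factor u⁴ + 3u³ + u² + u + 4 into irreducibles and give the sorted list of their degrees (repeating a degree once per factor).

Write h(u) = u⁴ + 3u³ + u² + u + 4.
Roots in GF(5): h(0) = 4; h(1) = 0 → root; h(2) = 0 → root; h(3) = 3; h(4) = 2.
Linear factors from roots: (u + 4), (u + 3).
Complete factorization: h(u) = (u + 3)·(u + 4)·(u² + u + 2).
Factor degrees with multiplicity: 1 + 1 + 2 = 4.

1, 1, 2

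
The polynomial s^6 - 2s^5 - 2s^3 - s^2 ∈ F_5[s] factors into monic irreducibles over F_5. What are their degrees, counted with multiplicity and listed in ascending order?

Write f(s) = s^6 - 2s^5 - 2s^3 - s^2.
Roots in F_5: f(0) = 0 → root; f(1) = 1; f(2) = 0 → root; f(3) = 0 → root; f(4) = 4.
Linear factors from roots: (s), (s - 2), (s + 2).
Complete factorization: f(s) = (s + 2)·(s - 2)·(s)^2·(s^2 - 2s - 1).
Factor degrees with multiplicity: 1 + 1 + 1 + 1 + 2 = 6.

1, 1, 1, 1, 2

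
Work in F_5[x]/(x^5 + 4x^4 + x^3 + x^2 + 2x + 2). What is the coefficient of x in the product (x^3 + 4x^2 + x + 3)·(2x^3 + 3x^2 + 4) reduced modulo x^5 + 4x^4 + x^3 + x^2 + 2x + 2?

4

Multiply in F_5[x]: (x^3 + 4x^2 + x + 3)·(2x^3 + 3x^2 + 4) = 2x^6 + x^5 + 4x^4 + 3x^3 + 4x + 2.
Reduce using x^5 ≡ x^4 + 4x^3 + 4x^2 + 3x + 3 (mod x^5 + 4x^4 + x^3 + x^2 + 2x + 2).
Reduced: 3x^3 + 3x^2 + 4x + 1.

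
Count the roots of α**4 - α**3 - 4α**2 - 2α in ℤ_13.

Write f(α) = α**4 - α**3 - 4α**2 - 2α.
Evaluate at each of the 13 elements of ℤ_13:
f(0) = 0 → root; f(1) = 7; f(2) = 1; f(3) = 12; f(4) = 3; f(5) = 0 → root; f(6) = 1; f(7) = 2; f(8) = 10; f(9) = 4; f(10) = 0 → root; f(11) = 12; f(12) = 0 → root.
Roots: {0, 5, 10, 12}.

4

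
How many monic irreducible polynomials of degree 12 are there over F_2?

335

The number of monic irreducibles of degree 12 over GF(2) is (1/12)·Σ_{d∣12} μ(12/d) 2^d.
Divisors of 12: 1, 2, 3, 4, 6, 12; μ(12/d) for each: 0, 1, 0, -1, -1, 1.
Σ = 2^2 − 2^4 − 2^6 + 2^12 = 4020.
N = 4020/12 = 335.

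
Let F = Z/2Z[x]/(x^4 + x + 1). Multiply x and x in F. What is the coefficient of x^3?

Multiply in Z/2Z[x]: (x)·(x) = x^2.
Reduced: x^2.

0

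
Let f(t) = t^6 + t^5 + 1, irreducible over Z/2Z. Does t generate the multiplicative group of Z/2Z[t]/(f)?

Yes

|GF(2^6)^×| = 2^6 − 1 = 63. Prime factorization: 63 = 3^2·7.
f is primitive ⇔ t has order 63 in GF(2)[t]/(f), i.e. t^(63/q) ≠ 1 for each prime q | 63.
t^(21) mod f = t^5 + t^4 + t^3 + 1.
t^(9) mod f = t^5 + t^3 + t^2 + t + 1.
None equal 1, so t has full order 63; f is primitive.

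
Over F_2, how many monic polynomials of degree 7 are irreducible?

18

By the necklace-counting formula, N_2(7) = (1/7) Σ_{d|7} μ(7/d)·2^d.
Divisors of 7: 1, 7; μ(7/d) for each: -1, 1.
Σ = − 2^1 + 2^7 = 126.
N = 126/7 = 18.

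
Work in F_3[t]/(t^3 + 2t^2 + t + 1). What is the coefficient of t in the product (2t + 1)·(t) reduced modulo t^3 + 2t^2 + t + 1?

Multiply in F_3[t]: (2t + 1)·(t) = 2t^2 + t.
Reduced: 2t^2 + t.

1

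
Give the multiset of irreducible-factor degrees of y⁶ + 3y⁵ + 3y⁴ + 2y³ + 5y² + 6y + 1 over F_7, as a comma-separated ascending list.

Write h(y) = y⁶ + 3y⁵ + 3y⁴ + 2y³ + 5y² + 6y + 1.
Linear factors from roots: (y + 6), (y + 3).
Complete factorization: h(y) = (y + 3)·(y + 6)·(y² + 3y + 1)·(y² + 5y + 2).
Factor degrees with multiplicity: 1 + 1 + 2 + 2 = 6.

1, 1, 2, 2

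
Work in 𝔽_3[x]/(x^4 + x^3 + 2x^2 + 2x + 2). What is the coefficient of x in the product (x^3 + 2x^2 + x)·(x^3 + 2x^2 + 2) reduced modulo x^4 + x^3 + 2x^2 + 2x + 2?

Multiply in 𝔽_3[x]: (x^3 + 2x^2 + x)·(x^3 + 2x^2 + 2) = x^6 + x^5 + 2x^4 + x^3 + x^2 + 2x.
Reduce using x^4 ≡ 2x^3 + x^2 + x + 1 (mod x^4 + x^3 + 2x^2 + 2x + 2).
Reduced: 2x^3 + 2x^2 + 2x.

2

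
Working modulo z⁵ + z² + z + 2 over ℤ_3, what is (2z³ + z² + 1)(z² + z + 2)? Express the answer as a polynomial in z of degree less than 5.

2z^3 + z^2 + 2z + 1

Multiply in ℤ_3[z]: (2z³ + z² + 1)·(z² + z + 2) = 2z⁵ + 2z³ + z + 2.
Reduce using z⁵ ≡ 2z² + 2z + 1 (mod z⁵ + z² + z + 2).
Reduced: 2z³ + z² + 2z + 1.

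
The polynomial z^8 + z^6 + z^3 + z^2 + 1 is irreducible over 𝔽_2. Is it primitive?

Yes

Write f(z) = z^8 + z^6 + z^3 + z^2 + 1.
|GF(2^8)^×| = 2^8 − 1 = 255. Prime factorization: 255 = 3·5·17.
f is primitive ⇔ z has order 255 in GF(2)[z]/(f), i.e. z^(255/q) ≠ 1 for each prime q | 255.
z^(85) mod f = z^4 + z^3 + z^2.
z^(51) mod f = z^7 + z^5.
z^(15) mod f = z^6 + z^5 + z^4 + z^3 + z^2.
None equal 1, so z has full order 255; f is primitive.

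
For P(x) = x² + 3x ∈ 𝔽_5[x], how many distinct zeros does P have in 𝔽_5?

Evaluate at each of the 5 elements of 𝔽_5:
P(0) = 0 → root; P(1) = 4; P(2) = 0 → root; P(3) = 3; P(4) = 3.
Roots: {0, 2}.

2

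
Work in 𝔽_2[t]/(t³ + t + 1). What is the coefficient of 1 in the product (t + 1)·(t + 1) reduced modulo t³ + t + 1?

Multiply in 𝔽_2[t]: (t + 1)·(t + 1) = t² + 1.
Reduced: t² + 1.

1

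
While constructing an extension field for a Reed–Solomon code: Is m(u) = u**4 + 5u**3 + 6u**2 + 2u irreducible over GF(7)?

No

Check for roots in GF(7): m(0) = 0 → root; m(1) = 0 → root; m(2) = 0 → root; m(3) = 3; m(4) = 1; m(5) = 3; m(6) = 0 → root.
m(0) = 0, so (u) divides m(u); m is reducible.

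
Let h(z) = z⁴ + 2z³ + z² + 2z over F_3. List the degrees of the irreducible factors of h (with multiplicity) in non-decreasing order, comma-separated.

Roots in F_3: h(0) = 0 → root; h(1) = 0 → root; h(2) = 1.
Linear factors from roots: (z), (z + 2).
Complete factorization: h(z) = (z)·(z + 2)·(z² + 1).
Factor degrees with multiplicity: 1 + 1 + 2 = 4.

1, 1, 2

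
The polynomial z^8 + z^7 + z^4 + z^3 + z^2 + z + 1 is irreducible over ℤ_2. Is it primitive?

No

Write f(z) = z^8 + z^7 + z^4 + z^3 + z^2 + z + 1.
|GF(2^8)^×| = 2^8 − 1 = 255. Prime factorization: 255 = 3·5·17.
f is primitive ⇔ z has order 255 in GF(2)[z]/(f), i.e. z^(255/q) ≠ 1 for each prime q | 255.
z^(85) mod f = z^7 + z^6 + z^5 + z^4 + z^3 + z + 1.
z^(51) mod f = 1
z^(15) mod f = z^7 + z^6 + z^5 + z^4 + 1.
Since z^(51) = 1, the order of z divides 51 < 255; not primitive.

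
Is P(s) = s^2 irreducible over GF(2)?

Check for roots in GF(2): P(0) = 0 → root; P(1) = 1.
P(0) = 0, so (s) divides P(s); P is reducible.

No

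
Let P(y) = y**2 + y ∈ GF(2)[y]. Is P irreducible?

Check for roots in GF(2): P(0) = 0 → root; P(1) = 0 → root.
P(0) = 0, so (y) divides P(y); P is reducible.

No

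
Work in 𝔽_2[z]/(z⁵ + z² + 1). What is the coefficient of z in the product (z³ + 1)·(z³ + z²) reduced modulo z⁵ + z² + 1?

1

Multiply in 𝔽_2[z]: (z³ + 1)·(z³ + z²) = z⁶ + z⁵ + z³ + z².
Reduce using z⁵ ≡ z² + 1 (mod z⁵ + z² + 1).
Reduced: z + 1.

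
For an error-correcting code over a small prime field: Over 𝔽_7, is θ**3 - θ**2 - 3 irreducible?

Write m(θ) = θ**3 - θ**2 - 3.
Check for roots in 𝔽_7: m(0) = 4; m(1) = 4; m(2) = 1; m(3) = 1; m(4) = 3; m(5) = 6; m(6) = 2.
No roots. A degree-3 polynomial over a field with no linear factor is irreducible.

Yes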